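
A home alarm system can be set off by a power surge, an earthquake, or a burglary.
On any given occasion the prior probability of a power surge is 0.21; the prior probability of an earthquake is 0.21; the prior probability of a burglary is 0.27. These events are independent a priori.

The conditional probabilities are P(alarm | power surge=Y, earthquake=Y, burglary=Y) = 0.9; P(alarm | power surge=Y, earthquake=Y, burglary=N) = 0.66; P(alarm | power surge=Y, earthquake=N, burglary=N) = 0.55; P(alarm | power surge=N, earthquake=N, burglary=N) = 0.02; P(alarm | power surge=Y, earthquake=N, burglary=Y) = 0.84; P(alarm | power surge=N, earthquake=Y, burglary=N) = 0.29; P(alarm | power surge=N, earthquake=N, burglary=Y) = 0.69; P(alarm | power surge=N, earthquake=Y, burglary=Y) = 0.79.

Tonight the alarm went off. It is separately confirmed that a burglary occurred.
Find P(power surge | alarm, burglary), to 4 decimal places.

For the numerator, keep only power surge=true terms: 0.139356 + 0.039690 = 0.179046
Normalizer over all consistent configurations: 0.69·0.79·0.79 + 0.79·0.79·0.21 + 0.84·0.21·0.79 + 0.9·0.21·0.21 = 0.740736
Posterior = 0.179046 / 0.740736 ≈ 0.2417

P(power surge | alarm, burglary) ≈ 0.2417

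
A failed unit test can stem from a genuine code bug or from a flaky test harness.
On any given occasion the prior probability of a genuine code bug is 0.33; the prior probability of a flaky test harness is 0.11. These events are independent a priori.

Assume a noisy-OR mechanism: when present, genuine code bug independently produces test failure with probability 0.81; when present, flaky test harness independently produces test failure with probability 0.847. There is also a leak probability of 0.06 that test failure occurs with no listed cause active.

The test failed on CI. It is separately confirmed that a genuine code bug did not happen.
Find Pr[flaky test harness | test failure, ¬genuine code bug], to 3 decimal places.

Under noisy-OR, P(test failure | causes) = 1 − (1−0.06)·∏(1−qᵢ) over the active causes.
Weight on flaky test harness=true, given the evidence: 0.85618*0.11 = 0.094180
Normalizer over all consistent configurations: 0.06*0.89 + 0.85618*0.11 = 0.147580
Posterior = 0.094180 / 0.147580 ≈ 0.638

Pr[flaky test harness | test failure, ¬genuine code bug] ≈ 0.638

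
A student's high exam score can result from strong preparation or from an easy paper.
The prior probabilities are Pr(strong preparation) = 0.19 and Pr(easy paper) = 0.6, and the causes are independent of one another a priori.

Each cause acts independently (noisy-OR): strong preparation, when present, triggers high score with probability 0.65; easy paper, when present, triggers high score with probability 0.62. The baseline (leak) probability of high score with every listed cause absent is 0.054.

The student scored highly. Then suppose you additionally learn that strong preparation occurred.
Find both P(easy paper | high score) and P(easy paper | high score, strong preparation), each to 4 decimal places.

P(easy paper | high score) ≈ 0.8574; P(easy paper | high score, strong preparation) ≈ 0.6622

Under noisy-OR, P(high score | causes) = 1 − (1−0.054)·∏(1−qᵢ) over the active causes.
P(high score) = 0.054×0.81×0.4 + 0.64052×0.81×0.6 + 0.6689×0.19×0.4 + 0.874182×0.19×0.6 = 0.017496 + 0.311293 + 0.050836 + 0.099657 = 0.479282
Of this, 0.410950 comes from 0.311293 + 0.099657 (the easy paper=true cases).
P(easy paper | high score) = 0.410950 / 0.479282 ≈ 0.8574

Now condition on the additional information:
For the numerator, keep only easy paper=true terms: 0.874182×0.6 = 0.524509
Denominator P(high score | strong preparation): 0.6689×0.4 + 0.874182×0.6 = 0.792069
Posterior = 0.524509 / 0.792069 ≈ 0.6622
Conditioning on strong preparation lowers the posterior on easy paper: the classic explaining-away effect in a common-effect structure.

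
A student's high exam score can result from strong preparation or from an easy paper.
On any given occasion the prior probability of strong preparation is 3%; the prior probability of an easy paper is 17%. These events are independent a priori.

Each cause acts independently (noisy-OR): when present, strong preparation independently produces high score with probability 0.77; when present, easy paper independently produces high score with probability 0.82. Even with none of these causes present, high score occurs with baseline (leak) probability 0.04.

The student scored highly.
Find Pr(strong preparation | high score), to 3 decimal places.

Pr(strong preparation | high score) ≈ 0.126

Under noisy-OR, P(high score | causes) = 1 − (1−0.04)·∏(1−qᵢ) over the active causes.
P(high score) = 0.04·0.97·0.83 + 0.8272·0.97·0.17 + 0.7792·0.03·0.83 + 0.960256·0.03·0.17 = 0.032204 + 0.136405 + 0.019402 + 0.004897 = 0.192908
Restricting to configurations with strong preparation present: 0.019402 + 0.004897 = 0.024299.
Hence the posterior is 0.024299/0.192908 ≈ 0.126.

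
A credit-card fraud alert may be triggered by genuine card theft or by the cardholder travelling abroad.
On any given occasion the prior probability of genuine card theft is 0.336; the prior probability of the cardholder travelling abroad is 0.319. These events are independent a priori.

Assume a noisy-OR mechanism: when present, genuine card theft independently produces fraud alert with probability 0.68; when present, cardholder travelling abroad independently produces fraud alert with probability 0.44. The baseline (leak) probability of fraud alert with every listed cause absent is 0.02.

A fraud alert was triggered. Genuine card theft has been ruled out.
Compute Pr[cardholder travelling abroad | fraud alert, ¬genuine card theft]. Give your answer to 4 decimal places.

Under noisy-OR, P(fraud alert | causes) = 1 − (1−0.02)·∏(1−qᵢ) over the active causes.
P(fraud alert | ¬genuine card theft) = 0.02*0.681 + 0.4512*0.319 = 0.013620 + 0.143933 = 0.157553
The cardholder travelling abroad-present share is 0.4512*0.319 = 0.143933.
Hence the posterior is 0.143933/0.157553 ≈ 0.9136.

Pr[cardholder travelling abroad | fraud alert, ¬genuine card theft] ≈ 0.9136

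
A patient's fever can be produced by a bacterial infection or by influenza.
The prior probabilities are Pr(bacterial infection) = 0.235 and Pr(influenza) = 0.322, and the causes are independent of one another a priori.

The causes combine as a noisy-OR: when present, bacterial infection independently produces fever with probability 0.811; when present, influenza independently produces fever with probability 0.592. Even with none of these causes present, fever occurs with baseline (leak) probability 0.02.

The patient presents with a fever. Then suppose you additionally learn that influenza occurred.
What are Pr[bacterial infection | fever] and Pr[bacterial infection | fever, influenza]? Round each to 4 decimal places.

Pr[bacterial infection | fever] ≈ 0.5580; Pr[bacterial infection | fever, influenza] ≈ 0.3212

Under noisy-OR, P(fever | causes) = 1 − (1−0.02)·∏(1−qᵢ) over the active causes.
P(fever) = 0.02×0.765×0.678 + 0.60016×0.765×0.322 + 0.81478×0.235×0.678 + 0.92443×0.235×0.322 = 0.010373 + 0.147837 + 0.129819 + 0.069952 = 0.357981
Of this, 0.199771 comes from 0.129819 + 0.069952 (the bacterial infection=true cases).
Hence the posterior is 0.199771/0.357981 ≈ 0.5580.

With the extra evidence:
Sum P(fever|·) weighted by the priors over both values of bacterial infection:
  P(fever | influenza) = 0.60016×0.765 + 0.92443×0.235
        = 0.459122 + 0.217241 = 0.676363
Configurations with bacterial infection contribute 0.217241, so
  P(bacterial infection | fever, influenza) = 0.217241 / 0.676363 ≈ 0.3212
— influenza explains away the evidence for bacterial infection.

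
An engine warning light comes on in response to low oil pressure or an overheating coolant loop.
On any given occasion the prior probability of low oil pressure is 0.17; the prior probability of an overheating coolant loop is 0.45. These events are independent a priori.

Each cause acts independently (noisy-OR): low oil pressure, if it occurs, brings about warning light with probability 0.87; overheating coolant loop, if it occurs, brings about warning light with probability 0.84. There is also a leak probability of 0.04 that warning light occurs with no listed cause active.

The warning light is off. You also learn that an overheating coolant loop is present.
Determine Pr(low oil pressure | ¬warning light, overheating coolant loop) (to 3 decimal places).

Pr(low oil pressure | ¬warning light, overheating coolant loop) ≈ 0.026

Under noisy-OR, P(warning light | causes) = 1 − (1−0.04)·∏(1−qᵢ) over the active causes.
Numerator (weight on configurations with low oil pressure): 0.019968×0.17 = 0.003395
Normalizer over all consistent configurations: 0.1536×0.83 + 0.019968×0.17 = 0.130883
Posterior = 0.003395 / 0.130883 ≈ 0.026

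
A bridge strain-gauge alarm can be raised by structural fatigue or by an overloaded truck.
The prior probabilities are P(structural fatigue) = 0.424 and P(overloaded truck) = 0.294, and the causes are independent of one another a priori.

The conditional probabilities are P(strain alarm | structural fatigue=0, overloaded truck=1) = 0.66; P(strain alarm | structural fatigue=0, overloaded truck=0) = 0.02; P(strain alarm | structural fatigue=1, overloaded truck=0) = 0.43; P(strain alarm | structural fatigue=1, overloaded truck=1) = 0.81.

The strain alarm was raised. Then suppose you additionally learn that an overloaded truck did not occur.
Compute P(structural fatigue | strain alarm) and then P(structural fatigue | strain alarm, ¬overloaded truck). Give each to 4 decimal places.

P(structural fatigue | strain alarm) ≈ 0.6570; P(structural fatigue | strain alarm, ¬overloaded truck) ≈ 0.9406

P(strain alarm) = 0.02×0.576×0.706 + 0.66×0.576×0.294 + 0.43×0.424×0.706 + 0.81×0.424×0.294 = 0.008133 + 0.111767 + 0.128718 + 0.100971 = 0.349589
The structural fatigue-present share is 0.128718 + 0.100971 = 0.229689.
Hence the posterior is 0.229689/0.349589 ≈ 0.6570.

With the extra evidence:
Sum P(strain alarm|·) weighted by the priors over both values of structural fatigue:
  P(strain alarm | ¬overloaded truck) = 0.02·0.576 + 0.43·0.424
        = 0.011520 + 0.182320 = 0.193840
The terms with structural fatigue present sum to 0.182320, so
  P(structural fatigue | strain alarm, ¬overloaded truck) = 0.182320 / 0.193840 ≈ 0.9406
Ruling out overloaded truck raises the posterior on structural fatigue — the flip side of explaining away.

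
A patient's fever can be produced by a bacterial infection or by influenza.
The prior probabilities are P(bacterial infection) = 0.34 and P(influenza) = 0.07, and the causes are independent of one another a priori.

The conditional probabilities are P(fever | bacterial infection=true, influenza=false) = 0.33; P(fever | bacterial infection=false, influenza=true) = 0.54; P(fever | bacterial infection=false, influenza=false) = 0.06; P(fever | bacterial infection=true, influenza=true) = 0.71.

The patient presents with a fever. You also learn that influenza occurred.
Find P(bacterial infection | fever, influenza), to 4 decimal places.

P(bacterial infection | fever, influenza) ≈ 0.4038

P(fever | influenza) = 0.54·0.66 + 0.71·0.34 = 0.356400 + 0.241400 = 0.597800
Restricting to configurations with bacterial infection present: 0.71·0.34 = 0.241400.
So P(bacterial infection | fever, influenza) = 0.241400/0.597800 ≈ 0.4038.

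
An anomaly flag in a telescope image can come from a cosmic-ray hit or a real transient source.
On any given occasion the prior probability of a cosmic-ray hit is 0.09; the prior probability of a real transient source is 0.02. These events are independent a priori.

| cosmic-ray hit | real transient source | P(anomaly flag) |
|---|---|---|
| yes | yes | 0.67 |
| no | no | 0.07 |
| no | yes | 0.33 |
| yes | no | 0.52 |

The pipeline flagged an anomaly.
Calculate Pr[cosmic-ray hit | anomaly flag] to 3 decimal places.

Pr[cosmic-ray hit | anomaly flag] ≈ 0.408

Weight on cosmic-ray hit=true, given the evidence: 0.045864 + 0.001206 = 0.047070
The normalizing constant is 0.07×0.91×0.98 + 0.33×0.91×0.02 + 0.52×0.09×0.98 + 0.67×0.09×0.02 = 0.115502
P(cosmic-ray hit | anomaly flag) = 0.047070/0.115502 ≈ 0.408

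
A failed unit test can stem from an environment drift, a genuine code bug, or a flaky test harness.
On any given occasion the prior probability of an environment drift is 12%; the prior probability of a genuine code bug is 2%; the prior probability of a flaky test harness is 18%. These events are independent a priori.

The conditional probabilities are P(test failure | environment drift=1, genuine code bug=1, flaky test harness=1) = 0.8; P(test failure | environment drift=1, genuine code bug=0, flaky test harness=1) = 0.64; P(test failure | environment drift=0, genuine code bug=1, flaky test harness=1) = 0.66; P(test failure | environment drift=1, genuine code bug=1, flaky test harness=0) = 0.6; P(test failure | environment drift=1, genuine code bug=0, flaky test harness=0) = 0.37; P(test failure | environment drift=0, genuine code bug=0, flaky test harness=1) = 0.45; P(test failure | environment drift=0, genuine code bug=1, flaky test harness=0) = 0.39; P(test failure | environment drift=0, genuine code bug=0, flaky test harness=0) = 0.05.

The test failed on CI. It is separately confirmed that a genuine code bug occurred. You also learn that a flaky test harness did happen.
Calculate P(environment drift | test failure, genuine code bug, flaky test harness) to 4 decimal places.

Sum P(test failure|·) weighted by the priors over both values of environment drift:
  P(test failure | genuine code bug, flaky test harness) = 0.66*0.88 + 0.8*0.12
        = 0.580800 + 0.096000 = 0.676800
Keeping only the environment drift-present terms gives 0.096000, so
  P(environment drift | test failure, genuine code bug, flaky test harness) = 0.096000 / 0.676800 ≈ 0.1418

P(environment drift | test failure, genuine code bug, flaky test harness) ≈ 0.1418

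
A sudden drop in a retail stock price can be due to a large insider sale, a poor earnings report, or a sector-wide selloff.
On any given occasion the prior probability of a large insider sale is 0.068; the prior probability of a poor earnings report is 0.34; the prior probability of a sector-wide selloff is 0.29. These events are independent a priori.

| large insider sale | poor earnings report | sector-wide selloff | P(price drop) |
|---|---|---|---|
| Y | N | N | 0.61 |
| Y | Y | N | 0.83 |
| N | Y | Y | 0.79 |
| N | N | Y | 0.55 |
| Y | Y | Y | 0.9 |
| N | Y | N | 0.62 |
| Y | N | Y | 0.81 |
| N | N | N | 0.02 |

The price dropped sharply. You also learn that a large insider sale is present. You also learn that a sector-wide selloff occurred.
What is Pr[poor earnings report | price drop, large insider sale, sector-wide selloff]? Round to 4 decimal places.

P(price drop | large insider sale, sector-wide selloff) = 0.81×0.66 + 0.9×0.34 = 0.534600 + 0.306000 = 0.840600
The poor earnings report-present share is 0.9×0.34 = 0.306000.
So P(poor earnings report | price drop, large insider sale, sector-wide selloff) = 0.306000/0.840600 ≈ 0.3640.

Pr[poor earnings report | price drop, large insider sale, sector-wide selloff] ≈ 0.3640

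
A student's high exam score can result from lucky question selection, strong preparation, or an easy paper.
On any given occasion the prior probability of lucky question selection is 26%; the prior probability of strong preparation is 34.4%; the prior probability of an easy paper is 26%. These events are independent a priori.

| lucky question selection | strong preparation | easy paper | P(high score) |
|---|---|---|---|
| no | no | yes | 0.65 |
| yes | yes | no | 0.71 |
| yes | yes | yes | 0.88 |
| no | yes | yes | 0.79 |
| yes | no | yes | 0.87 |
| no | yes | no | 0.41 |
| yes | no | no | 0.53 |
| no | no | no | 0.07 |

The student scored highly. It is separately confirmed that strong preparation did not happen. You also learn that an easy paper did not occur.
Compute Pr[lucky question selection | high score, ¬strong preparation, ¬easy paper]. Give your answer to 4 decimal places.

Pr[lucky question selection | high score, ¬strong preparation, ¬easy paper] ≈ 0.7268

Sum P(high score|·) weighted by the priors over both values of lucky question selection:
  P(high score | ¬strong preparation, ¬easy paper) = 0.07·0.74 + 0.53·0.26
        = 0.051800 + 0.137800 = 0.189600
The terms with lucky question selection present sum to 0.137800, so
  P(lucky question selection | high score, ¬strong preparation, ¬easy paper) = 0.137800 / 0.189600 ≈ 0.7268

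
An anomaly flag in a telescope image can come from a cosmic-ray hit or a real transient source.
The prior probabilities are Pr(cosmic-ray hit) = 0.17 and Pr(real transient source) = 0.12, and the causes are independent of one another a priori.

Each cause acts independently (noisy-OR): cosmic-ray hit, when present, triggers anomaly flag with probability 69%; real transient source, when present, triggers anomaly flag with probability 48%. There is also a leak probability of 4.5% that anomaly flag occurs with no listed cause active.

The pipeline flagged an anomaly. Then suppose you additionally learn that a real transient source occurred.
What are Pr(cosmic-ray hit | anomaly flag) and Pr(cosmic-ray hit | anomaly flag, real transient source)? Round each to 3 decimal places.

Pr(cosmic-ray hit | anomaly flag) ≈ 0.596; Pr(cosmic-ray hit | anomaly flag, real transient source) ≈ 0.256

Under noisy-OR, P(anomaly flag | causes) = 1 − (1−0.045)·∏(1−qᵢ) over the active causes.
P(anomaly flag) = 0.045·0.83·0.88 + 0.5034·0.83·0.12 + 0.70395·0.17·0.88 + 0.846054·0.17·0.12 = 0.032868 + 0.050139 + 0.105311 + 0.017260 = 0.205578
Restricting to configurations with cosmic-ray hit present: 0.105311 + 0.017260 = 0.122571.
P(cosmic-ray hit | anomaly flag) = 0.122571 / 0.205578 ≈ 0.596

With the extra evidence:
Enumerate both values of cosmic-ray hit and weight by the priors:
  P(anomaly flag | real transient source) = 0.5034·0.83 + 0.846054·0.17
        = 0.417822 + 0.143829 = 0.561651
Keeping only the cosmic-ray hit-present terms gives 0.143829, so
  P(cosmic-ray hit | anomaly flag, real transient source) = 0.143829 / 0.561651 ≈ 0.256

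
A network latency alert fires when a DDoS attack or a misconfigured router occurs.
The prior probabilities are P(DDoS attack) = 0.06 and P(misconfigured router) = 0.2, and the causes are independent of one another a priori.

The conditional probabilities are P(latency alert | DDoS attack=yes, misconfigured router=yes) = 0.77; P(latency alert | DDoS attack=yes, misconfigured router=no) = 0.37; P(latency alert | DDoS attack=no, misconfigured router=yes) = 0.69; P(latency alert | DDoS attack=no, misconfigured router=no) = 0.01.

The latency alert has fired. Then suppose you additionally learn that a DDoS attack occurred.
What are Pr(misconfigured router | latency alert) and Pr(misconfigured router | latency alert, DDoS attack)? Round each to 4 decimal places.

Pr(misconfigured router | latency alert) ≈ 0.8461; Pr(misconfigured router | latency alert, DDoS attack) ≈ 0.3422

Weight on misconfigured router=true, given the evidence: 0.129720 + 0.009240 = 0.138960
Denominator P(latency alert): 0.01×0.94×0.8 + 0.69×0.94×0.2 + 0.37×0.06×0.8 + 0.77×0.06×0.2 = 0.164240
P(misconfigured router | latency alert) = 0.138960/0.164240 ≈ 0.8461

Now also conditioning on DDoS attack=true:
P(latency alert | DDoS attack) = 0.37×0.8 + 0.77×0.2 = 0.296000 + 0.154000 = 0.450000
The misconfigured router-present share is 0.77×0.2 = 0.154000.
So P(misconfigured router | latency alert, DDoS attack) = 0.154000/0.450000 ≈ 0.3422.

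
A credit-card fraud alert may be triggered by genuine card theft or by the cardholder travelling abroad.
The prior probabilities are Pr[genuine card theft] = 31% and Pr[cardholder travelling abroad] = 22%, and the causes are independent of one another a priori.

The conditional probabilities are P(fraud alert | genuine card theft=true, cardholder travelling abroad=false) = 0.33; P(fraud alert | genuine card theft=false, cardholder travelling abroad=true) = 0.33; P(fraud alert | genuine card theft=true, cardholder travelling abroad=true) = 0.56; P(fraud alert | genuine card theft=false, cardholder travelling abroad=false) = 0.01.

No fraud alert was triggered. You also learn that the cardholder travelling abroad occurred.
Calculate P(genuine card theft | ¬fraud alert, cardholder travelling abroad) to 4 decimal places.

P(¬fraud alert | cardholder travelling abroad) = 0.67·0.69 + 0.44·0.31 = 0.462300 + 0.136400 = 0.598700
Of this, 0.136400 comes from 0.44·0.31 (the genuine card theft=true cases).
P(genuine card theft | ¬fraud alert, cardholder travelling abroad) = 0.136400 / 0.598700 ≈ 0.2278

P(genuine card theft | ¬fraud alert, cardholder travelling abroad) ≈ 0.2278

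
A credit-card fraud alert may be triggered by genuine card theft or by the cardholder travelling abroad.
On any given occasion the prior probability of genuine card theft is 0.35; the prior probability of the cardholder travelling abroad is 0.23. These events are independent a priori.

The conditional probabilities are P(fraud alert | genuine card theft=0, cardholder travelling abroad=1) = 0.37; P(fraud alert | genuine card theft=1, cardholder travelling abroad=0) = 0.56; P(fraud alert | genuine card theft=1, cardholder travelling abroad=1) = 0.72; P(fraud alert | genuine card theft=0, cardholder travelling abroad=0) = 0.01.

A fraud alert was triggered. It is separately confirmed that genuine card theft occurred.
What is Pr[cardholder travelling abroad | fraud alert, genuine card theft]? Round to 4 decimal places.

Pr[cardholder travelling abroad | fraud alert, genuine card theft] ≈ 0.2775

For the numerator, keep only cardholder travelling abroad=true terms: 0.72·0.23 = 0.165600
Denominator P(fraud alert | genuine card theft): 0.56·0.77 + 0.72·0.23 = 0.596800
P(cardholder travelling abroad | fraud alert, genuine card theft) = 0.165600/0.596800 ≈ 0.2775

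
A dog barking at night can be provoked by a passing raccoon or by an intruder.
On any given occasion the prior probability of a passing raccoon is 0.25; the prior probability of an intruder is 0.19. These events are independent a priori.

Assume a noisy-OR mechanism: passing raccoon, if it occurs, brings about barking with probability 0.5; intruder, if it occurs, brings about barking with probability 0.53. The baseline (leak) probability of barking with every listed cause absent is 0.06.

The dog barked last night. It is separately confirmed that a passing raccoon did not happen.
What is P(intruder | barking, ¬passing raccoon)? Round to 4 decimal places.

P(intruder | barking, ¬passing raccoon) ≈ 0.6858

Under noisy-OR, P(barking | causes) = 1 − (1−0.06)·∏(1−qᵢ) over the active causes.
P(barking | ¬passing raccoon) = 0.06·0.81 + 0.5582·0.19 = 0.048600 + 0.106058 = 0.154658
Of this, 0.106058 comes from 0.5582·0.19 (the intruder=true cases).
Hence the posterior is 0.106058/0.154658 ≈ 0.6858.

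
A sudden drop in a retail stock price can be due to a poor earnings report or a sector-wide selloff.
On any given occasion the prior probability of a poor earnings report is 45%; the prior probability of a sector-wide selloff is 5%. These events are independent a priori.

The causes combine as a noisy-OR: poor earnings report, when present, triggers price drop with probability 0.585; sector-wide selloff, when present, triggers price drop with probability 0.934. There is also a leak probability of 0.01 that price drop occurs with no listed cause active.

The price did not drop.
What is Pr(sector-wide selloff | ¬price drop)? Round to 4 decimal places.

Pr(sector-wide selloff | ¬price drop) ≈ 0.0035

Under noisy-OR, P(price drop | causes) = 1 − (1−0.01)·∏(1−qᵢ) over the active causes.
P(¬price drop) = 0.99·0.55·0.95 + 0.06534·0.55·0.05 + 0.41085·0.45·0.95 + 0.027116·0.45·0.05 = 0.517275 + 0.001797 + 0.175638 + 0.000610 = 0.695320
The sector-wide selloff-present share is 0.001797 + 0.000610 = 0.002407.
P(sector-wide selloff | ¬price drop) = 0.002407 / 0.695320 ≈ 0.0035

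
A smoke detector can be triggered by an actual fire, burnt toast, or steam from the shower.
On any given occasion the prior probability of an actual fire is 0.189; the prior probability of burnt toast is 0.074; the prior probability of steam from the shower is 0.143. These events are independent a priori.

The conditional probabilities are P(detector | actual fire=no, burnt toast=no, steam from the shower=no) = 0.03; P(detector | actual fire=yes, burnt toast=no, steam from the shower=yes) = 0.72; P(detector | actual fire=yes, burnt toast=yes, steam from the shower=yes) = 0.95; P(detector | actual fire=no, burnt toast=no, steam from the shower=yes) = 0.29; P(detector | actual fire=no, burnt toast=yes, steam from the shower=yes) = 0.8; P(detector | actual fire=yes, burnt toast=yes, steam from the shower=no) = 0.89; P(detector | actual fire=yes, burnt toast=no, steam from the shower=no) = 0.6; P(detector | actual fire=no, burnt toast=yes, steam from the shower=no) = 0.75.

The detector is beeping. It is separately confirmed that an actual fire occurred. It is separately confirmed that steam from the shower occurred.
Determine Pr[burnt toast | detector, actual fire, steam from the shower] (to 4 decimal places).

Pr[burnt toast | detector, actual fire, steam from the shower] ≈ 0.0954

Enumerate both values of burnt toast and weight by the priors:
  P(detector | actual fire, steam from the shower) = 0.72×0.926 + 0.95×0.074
        = 0.666720 + 0.070300 = 0.737020
The terms with burnt toast present sum to 0.070300, so
  P(burnt toast | detector, actual fire, steam from the shower) = 0.070300 / 0.737020 ≈ 0.0954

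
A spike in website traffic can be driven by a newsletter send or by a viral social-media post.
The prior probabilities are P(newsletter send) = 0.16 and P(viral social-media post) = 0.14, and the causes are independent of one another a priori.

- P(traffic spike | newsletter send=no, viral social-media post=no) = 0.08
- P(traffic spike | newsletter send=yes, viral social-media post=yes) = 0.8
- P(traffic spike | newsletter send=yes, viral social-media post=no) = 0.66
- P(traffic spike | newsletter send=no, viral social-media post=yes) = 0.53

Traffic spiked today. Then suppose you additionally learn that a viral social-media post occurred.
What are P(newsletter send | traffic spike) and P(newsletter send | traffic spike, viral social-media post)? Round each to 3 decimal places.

P(newsletter send | traffic spike) ≈ 0.475; P(newsletter send | traffic spike, viral social-media post) ≈ 0.223

Sum P(traffic spike|·) weighted by the priors over the 4 (newsletter send, viral social-media post) configurations:
  P(traffic spike) = 0.08·0.84·0.86 + 0.53·0.84·0.14 + 0.66·0.16·0.86 + 0.8·0.16·0.14
        = 0.057792 + 0.062328 + 0.090816 + 0.017920 = 0.228856
Keeping only the newsletter send-present terms gives 0.108736, so
  P(newsletter send | traffic spike) = 0.108736 / 0.228856 ≈ 0.475

Now also conditioning on viral social-media post=true:
P(traffic spike | viral social-media post) = 0.53×0.84 + 0.8×0.16 = 0.445200 + 0.128000 = 0.573200
Restricting to configurations with newsletter send present: 0.8×0.16 = 0.128000.
Hence the posterior is 0.128000/0.573200 ≈ 0.223.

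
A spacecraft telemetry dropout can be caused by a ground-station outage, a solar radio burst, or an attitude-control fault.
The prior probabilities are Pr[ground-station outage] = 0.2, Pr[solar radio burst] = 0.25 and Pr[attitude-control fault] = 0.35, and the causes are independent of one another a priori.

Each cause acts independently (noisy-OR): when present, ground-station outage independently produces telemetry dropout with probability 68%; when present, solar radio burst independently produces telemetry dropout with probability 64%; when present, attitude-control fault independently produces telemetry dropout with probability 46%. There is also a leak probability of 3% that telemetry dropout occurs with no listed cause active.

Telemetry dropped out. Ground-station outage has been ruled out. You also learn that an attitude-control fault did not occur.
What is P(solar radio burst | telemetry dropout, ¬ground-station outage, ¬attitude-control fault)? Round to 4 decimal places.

P(solar radio burst | telemetry dropout, ¬ground-station outage, ¬attitude-control fault) ≈ 0.8785

Under noisy-OR, P(telemetry dropout | causes) = 1 − (1−0.03)·∏(1−qᵢ) over the active causes.
Numerator (weight on configurations with solar radio burst): 0.6508×0.25 = 0.162700
Denominator P(telemetry dropout | ¬ground-station outage, ¬attitude-control fault): 0.03×0.75 + 0.6508×0.25 = 0.185200
P(solar radio burst | telemetry dropout, ¬ground-station outage, ¬attitude-control fault) = 0.162700/0.185200 ≈ 0.8785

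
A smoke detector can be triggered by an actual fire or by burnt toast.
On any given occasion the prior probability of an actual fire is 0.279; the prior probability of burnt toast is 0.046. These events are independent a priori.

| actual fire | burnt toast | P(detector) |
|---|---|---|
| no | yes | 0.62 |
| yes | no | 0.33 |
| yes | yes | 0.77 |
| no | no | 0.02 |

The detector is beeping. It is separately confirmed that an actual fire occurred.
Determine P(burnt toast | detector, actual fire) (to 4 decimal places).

P(burnt toast | detector, actual fire) ≈ 0.1011

P(detector | actual fire) = 0.33×0.954 + 0.77×0.046 = 0.314820 + 0.035420 = 0.350240
Of this, 0.035420 comes from 0.77×0.046 (the burnt toast=true cases).
P(burnt toast | detector, actual fire) = 0.035420 / 0.350240 ≈ 0.1011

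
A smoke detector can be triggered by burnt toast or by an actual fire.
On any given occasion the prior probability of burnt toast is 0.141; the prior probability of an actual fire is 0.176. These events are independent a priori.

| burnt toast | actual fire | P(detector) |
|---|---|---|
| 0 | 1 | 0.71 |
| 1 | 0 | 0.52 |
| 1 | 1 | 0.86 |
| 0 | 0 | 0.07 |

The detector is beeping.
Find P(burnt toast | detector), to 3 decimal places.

P(detector) = 0.07·0.859·0.824 + 0.71·0.859·0.176 + 0.52·0.141·0.824 + 0.86·0.141·0.176 = 0.049547 + 0.107341 + 0.060416 + 0.021342 = 0.238646
Restricting to configurations with burnt toast present: 0.060416 + 0.021342 = 0.081758.
Hence the posterior is 0.081758/0.238646 ≈ 0.343.

P(burnt toast | detector) ≈ 0.343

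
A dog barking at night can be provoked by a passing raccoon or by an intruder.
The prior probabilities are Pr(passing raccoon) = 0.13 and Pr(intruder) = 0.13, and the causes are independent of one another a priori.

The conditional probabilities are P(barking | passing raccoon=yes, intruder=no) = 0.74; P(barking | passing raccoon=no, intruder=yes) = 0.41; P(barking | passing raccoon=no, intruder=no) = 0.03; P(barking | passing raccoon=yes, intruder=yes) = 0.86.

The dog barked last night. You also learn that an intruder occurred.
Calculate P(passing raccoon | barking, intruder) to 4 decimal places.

P(barking | intruder) = 0.41*0.87 + 0.86*0.13 = 0.356700 + 0.111800 = 0.468500
Of this, 0.111800 comes from 0.86*0.13 (the passing raccoon=true cases).
P(passing raccoon | barking, intruder) = 0.111800 / 0.468500 ≈ 0.2386

P(passing raccoon | barking, intruder) ≈ 0.2386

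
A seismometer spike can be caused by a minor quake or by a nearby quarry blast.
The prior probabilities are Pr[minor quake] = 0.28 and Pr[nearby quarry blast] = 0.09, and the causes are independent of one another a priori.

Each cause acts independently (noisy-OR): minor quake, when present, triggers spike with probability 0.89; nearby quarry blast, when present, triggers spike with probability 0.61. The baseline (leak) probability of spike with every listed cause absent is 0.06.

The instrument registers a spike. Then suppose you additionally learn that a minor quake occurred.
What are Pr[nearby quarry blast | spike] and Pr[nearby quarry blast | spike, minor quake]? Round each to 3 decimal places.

Pr[nearby quarry blast | spike] ≈ 0.196; Pr[nearby quarry blast | spike, minor quake] ≈ 0.096

Under noisy-OR, P(spike | causes) = 1 − (1−0.06)·∏(1−qᵢ) over the active causes.
P(spike) = 0.06*0.72*0.91 + 0.6334*0.72*0.09 + 0.8966*0.28*0.91 + 0.959674*0.28*0.09 = 0.039312 + 0.041044 + 0.228454 + 0.024184 = 0.332994
Of this, 0.065228 comes from 0.041044 + 0.024184 (the nearby quarry blast=true cases).
P(nearby quarry blast | spike) = 0.065228 / 0.332994 ≈ 0.196

Now also conditioning on minor quake=true:
P(spike | minor quake) = 0.8966·0.91 + 0.959674·0.09 = 0.815906 + 0.086371 = 0.902277
The nearby quarry blast-present share is 0.959674·0.09 = 0.086371.
So P(nearby quarry blast | spike, minor quake) = 0.086371/0.902277 ≈ 0.096.
Conditioning on minor quake lowers the posterior on nearby quarry blast: the classic explaining-away effect in a common-effect structure.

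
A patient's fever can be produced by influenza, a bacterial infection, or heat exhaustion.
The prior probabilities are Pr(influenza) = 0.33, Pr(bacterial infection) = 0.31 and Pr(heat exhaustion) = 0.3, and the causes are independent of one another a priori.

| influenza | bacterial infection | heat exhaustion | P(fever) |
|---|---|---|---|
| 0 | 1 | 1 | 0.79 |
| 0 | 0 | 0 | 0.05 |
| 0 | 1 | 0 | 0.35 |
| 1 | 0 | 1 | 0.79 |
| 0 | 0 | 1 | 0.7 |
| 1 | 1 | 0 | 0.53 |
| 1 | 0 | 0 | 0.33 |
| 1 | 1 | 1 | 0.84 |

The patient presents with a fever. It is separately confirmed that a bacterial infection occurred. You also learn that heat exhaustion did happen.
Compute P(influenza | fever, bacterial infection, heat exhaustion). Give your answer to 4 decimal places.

P(influenza | fever, bacterial infection, heat exhaustion) ≈ 0.3437

Enumerate both values of influenza and weight by the priors:
  P(fever | bacterial infection, heat exhaustion) = 0.79×0.67 + 0.84×0.33
        = 0.529300 + 0.277200 = 0.806500
Configurations with influenza contribute 0.277200, so
  P(influenza | fever, bacterial infection, heat exhaustion) = 0.277200 / 0.806500 ≈ 0.3437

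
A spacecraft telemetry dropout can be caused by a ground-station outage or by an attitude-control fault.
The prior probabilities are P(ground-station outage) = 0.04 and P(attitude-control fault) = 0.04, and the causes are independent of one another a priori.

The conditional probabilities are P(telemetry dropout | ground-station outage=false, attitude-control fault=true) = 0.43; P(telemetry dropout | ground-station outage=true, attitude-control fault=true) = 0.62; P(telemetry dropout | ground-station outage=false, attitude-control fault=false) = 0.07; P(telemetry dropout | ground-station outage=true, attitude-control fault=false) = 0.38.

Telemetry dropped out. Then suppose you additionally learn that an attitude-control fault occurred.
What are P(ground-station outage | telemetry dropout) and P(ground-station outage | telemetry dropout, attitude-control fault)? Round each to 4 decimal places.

Numerator (weight on configurations with ground-station outage): 0.014592 + 0.000992 = 0.015584
Denominator P(telemetry dropout): 0.07×0.96×0.96 + 0.43×0.96×0.04 + 0.38×0.04×0.96 + 0.62×0.04×0.04 = 0.096608
P(ground-station outage | telemetry dropout) = 0.015584/0.096608 ≈ 0.1613

With the extra evidence:
Sum P(telemetry dropout|·) weighted by the priors over both values of ground-station outage:
  P(telemetry dropout | attitude-control fault) = 0.43*0.96 + 0.62*0.04
        = 0.412800 + 0.024800 = 0.437600
The terms with ground-station outage present sum to 0.024800, so
  P(ground-station outage | telemetry dropout, attitude-control fault) = 0.024800 / 0.437600 ≈ 0.0567

P(ground-station outage | telemetry dropout) ≈ 0.1613; P(ground-station outage | telemetry dropout, attitude-control fault) ≈ 0.0567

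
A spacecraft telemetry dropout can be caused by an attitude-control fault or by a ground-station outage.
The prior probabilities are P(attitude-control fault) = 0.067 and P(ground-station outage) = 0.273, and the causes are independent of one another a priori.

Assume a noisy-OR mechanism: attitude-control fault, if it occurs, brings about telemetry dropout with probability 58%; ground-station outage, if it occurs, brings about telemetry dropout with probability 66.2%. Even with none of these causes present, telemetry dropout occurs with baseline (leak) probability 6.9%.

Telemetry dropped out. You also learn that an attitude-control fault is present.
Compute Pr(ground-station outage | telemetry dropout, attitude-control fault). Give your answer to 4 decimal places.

Pr(ground-station outage | telemetry dropout, attitude-control fault) ≈ 0.3486

Under noisy-OR, P(telemetry dropout | causes) = 1 − (1−0.069)·∏(1−qᵢ) over the active causes.
P(telemetry dropout | attitude-control fault) = 0.60898*0.727 + 0.867835*0.273 = 0.442728 + 0.236919 = 0.679647
Of this, 0.236919 comes from 0.867835*0.273 (the ground-station outage=true cases).
P(ground-station outage | telemetry dropout, attitude-control fault) = 0.236919 / 0.679647 ≈ 0.3486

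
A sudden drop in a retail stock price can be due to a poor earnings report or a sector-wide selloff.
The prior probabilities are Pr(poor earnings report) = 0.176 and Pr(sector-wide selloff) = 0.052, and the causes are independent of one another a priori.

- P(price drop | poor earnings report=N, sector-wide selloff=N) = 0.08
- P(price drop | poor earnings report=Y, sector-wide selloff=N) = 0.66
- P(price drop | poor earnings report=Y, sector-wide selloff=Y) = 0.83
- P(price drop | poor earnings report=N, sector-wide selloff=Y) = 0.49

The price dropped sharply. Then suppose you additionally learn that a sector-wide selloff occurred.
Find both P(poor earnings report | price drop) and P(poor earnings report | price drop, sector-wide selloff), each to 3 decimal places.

P(price drop) = 0.08×0.824×0.948 + 0.49×0.824×0.052 + 0.66×0.176×0.948 + 0.83×0.176×0.052 = 0.062492 + 0.020996 + 0.110120 + 0.007596 = 0.201204
Restricting to configurations with poor earnings report present: 0.110120 + 0.007596 = 0.117716.
Hence the posterior is 0.117716/0.201204 ≈ 0.585.

Now condition on the additional information:
Enumerate both values of poor earnings report and weight by the priors:
  P(price drop | sector-wide selloff) = 0.49×0.824 + 0.83×0.176
        = 0.403760 + 0.146080 = 0.549840
Keeping only the poor earnings report-present terms gives 0.146080, so
  P(poor earnings report | price drop, sector-wide selloff) = 0.146080 / 0.549840 ≈ 0.266
The drop from 0.585 to 0.266 is the explaining-away (discounting) effect.

P(poor earnings report | price drop) ≈ 0.585; P(poor earnings report | price drop, sector-wide selloff) ≈ 0.266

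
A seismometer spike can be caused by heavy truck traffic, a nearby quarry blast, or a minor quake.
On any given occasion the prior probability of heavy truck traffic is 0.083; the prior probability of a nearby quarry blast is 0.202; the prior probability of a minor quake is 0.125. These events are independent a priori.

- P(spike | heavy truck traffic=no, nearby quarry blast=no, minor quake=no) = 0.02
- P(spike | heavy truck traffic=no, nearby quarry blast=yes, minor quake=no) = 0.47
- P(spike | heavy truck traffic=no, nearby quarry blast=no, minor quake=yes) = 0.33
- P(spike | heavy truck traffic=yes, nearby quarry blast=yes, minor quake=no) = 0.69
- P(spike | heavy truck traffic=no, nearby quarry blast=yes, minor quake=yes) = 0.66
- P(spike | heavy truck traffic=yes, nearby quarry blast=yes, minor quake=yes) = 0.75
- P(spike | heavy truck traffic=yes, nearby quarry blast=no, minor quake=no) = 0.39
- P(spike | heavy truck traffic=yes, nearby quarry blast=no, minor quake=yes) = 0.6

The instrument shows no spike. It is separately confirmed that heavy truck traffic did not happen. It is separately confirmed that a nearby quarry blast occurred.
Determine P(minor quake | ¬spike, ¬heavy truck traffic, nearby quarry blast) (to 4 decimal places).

P(minor quake | ¬spike, ¬heavy truck traffic, nearby quarry blast) ≈ 0.0840

Numerator (weight on configurations with minor quake): 0.34×0.125 = 0.042500
The normalizing constant is 0.53×0.875 + 0.34×0.125 = 0.506250
Posterior = 0.042500 / 0.506250 ≈ 0.0840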